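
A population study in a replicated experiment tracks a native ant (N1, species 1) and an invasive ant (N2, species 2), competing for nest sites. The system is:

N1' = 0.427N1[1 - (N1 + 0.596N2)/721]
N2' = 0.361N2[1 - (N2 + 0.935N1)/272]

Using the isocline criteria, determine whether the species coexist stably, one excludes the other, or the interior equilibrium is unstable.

species 1 excludes species 2

Compare the nullcline intercepts: K1/α12 = 721/0.596 = 1210 > K2 = 272; K2/α21 = 272/0.935 = 291 < K1 = 721.
Since the inequalities point opposite ways, species 1 can invade but species 2 cannot.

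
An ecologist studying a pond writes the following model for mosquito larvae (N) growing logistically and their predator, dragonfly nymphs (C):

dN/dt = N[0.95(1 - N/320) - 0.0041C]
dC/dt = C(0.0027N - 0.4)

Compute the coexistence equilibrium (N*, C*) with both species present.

N* ≈ 148, C* ≈ 124

From dC/dt = 0 with C > 0: 0.0027N* = 0.4, so N* = 148.
Substitute into dN/dt = 0: 0.95(1 - 148/320) = 0.0041C*.
The bracket is 0.537, giving C* = 0.51/0.0041 = 124.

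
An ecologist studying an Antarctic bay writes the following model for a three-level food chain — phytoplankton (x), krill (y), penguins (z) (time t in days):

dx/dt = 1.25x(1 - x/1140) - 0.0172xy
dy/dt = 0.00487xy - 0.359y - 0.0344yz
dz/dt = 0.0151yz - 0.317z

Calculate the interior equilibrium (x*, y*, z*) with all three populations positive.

From dz/dt = 0: 0.0151y* = 0.317, so y* = 21.
From dx/dt = 0: 1.25(1 - x*/1140) = 0.0172·21, giving x* = 1140·(1 - 0.289) = 811.
From dy/dt = 0: 0.00487·811 - 0.359 = 0.0344z*, so z* = 3.59/0.0344 = 104.

x* ≈ 811, y* ≈ 21, z* ≈ 104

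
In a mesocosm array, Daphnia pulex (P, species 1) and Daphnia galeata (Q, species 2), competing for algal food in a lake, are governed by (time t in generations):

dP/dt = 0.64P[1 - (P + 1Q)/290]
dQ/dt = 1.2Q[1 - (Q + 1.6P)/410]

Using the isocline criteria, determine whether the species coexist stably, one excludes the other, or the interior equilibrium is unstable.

Compare the nullcline intercepts: K1/α12 = 290/1 = 290 < K2 = 410; K2/α21 = 410/1.6 = 256 < K1 = 290.
Since both are reversed, neither can invade when rare; the interior point is a saddle.

unstable coexistence (outcome depends on initial conditions)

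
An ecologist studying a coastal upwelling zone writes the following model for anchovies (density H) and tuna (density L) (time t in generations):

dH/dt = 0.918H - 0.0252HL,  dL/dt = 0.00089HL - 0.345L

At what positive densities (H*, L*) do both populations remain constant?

Set dL/dt = 0 with L > 0: 0.00089H - 0.345 = 0, so H* = 0.345/0.00089 = 388.
Set dH/dt = 0 with H > 0: 0.918 - 0.0252L = 0, so L* = 0.918/0.0252 = 36.4.

H* ≈ 388, L* ≈ 36.4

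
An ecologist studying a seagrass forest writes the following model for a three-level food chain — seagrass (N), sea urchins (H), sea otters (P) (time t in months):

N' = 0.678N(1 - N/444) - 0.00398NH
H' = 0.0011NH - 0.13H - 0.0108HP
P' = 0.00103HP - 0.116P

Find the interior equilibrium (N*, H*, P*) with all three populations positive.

N* ≈ 150, H* ≈ 113, P* ≈ 3.29

From dP/dt = 0: 0.00103H* = 0.116, so H* = 113.
From dN/dt = 0: 0.678(1 - N*/444) = 0.00398·113, giving N* = 444·(1 - 0.661) = 150.
From dH/dt = 0: 0.0011·150 - 0.13 = 0.0108P*, so P* = 0.0355/0.0108 = 3.29.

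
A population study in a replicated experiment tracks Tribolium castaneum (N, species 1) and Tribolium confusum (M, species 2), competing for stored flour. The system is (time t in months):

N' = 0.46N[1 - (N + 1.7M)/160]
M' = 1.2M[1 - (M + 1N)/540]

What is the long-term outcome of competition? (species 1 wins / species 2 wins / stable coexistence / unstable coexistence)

species 2 excludes species 1

Compare the nullcline intercepts: K1/α12 = 160/1.7 = 94.1 < K2 = 540; K2/α21 = 540/1 = 540 > K1 = 160.
Since the inequalities point opposite ways, species 2 can invade but species 1 cannot.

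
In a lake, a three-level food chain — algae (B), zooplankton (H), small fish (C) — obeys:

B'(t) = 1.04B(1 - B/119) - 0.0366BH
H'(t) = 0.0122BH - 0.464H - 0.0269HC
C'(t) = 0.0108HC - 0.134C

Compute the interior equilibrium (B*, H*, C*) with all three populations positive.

B* ≈ 67, H* ≈ 12.4, C* ≈ 13.2

From dC/dt = 0: 0.0108H* = 0.134, so H* = 12.4.
From dB/dt = 0: 1.04(1 - B*/119) = 0.0366·12.4, giving B* = 119·(1 - 0.437) = 67.
From dH/dt = 0: 0.0122·67 - 0.464 = 0.0269C*, so C* = 0.354/0.0269 = 13.2.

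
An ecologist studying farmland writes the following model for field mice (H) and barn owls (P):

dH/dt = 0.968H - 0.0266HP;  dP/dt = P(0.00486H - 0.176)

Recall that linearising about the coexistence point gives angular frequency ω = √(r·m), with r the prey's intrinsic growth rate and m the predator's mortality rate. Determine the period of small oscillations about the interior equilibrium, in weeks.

Here r = 0.968 and m = 0.176, so r·m = 0.17.
ω = √0.17 = 0.413 per week, hence T = 2π/ω ≈ 15.2 weeks.

T ≈ 15.2 weeks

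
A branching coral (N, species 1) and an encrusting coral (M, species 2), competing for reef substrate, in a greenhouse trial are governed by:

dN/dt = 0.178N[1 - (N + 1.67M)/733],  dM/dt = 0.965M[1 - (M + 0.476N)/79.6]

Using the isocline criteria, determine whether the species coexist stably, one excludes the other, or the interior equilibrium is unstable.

Compare the nullcline intercepts: K1/α12 = 733/1.67 = 439 > K2 = 79.6; K2/α21 = 79.6/0.476 = 167 < K1 = 733.
Since the inequalities point opposite ways, species 1 can invade but species 2 cannot.

species 1 excludes species 2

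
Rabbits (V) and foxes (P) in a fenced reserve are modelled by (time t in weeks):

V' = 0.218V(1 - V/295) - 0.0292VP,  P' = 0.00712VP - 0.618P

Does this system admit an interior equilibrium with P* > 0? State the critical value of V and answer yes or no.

Threshold V = 86.8; K > 86.8, so yes, the predator persists.

The predator equation gives dP/dt > 0 only when V > 0.618/0.00712 = 86.8.
Without the predator, V → K = 295. Since 295 > 86.8, the predator can invade and persist.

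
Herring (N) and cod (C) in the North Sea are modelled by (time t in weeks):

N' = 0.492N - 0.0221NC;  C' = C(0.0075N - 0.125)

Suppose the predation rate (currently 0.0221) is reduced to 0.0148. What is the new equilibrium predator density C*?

At the interior fixed point, setting dN/dt = 0 with N > 0 fixes C* = (prey growth rate)/(NC coefficient) — independent of the other coefficients.
With the change, C* = 0.492/0.0148 = 33.2; it rises from 22.3.

C* ≈ 33.2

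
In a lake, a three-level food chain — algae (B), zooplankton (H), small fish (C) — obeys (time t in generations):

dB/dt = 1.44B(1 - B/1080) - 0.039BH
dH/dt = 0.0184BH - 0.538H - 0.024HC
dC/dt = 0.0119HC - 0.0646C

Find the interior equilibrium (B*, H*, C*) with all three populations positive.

B* ≈ 921, H* ≈ 5.43, C* ≈ 684

From dC/dt = 0: 0.0119H* = 0.0646, so H* = 5.43.
From dB/dt = 0: 1.44(1 - B*/1080) = 0.039·5.43, giving B* = 1080·(1 - 0.147) = 921.
From dH/dt = 0: 0.0184·921 - 0.538 = 0.024C*, so C* = 16.4/0.024 = 684.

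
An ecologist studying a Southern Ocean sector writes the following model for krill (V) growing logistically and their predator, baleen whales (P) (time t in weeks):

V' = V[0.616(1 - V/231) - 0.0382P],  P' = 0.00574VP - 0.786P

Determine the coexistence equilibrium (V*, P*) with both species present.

From dP/dt = 0 with P > 0: 0.00574V* = 0.786, so V* = 137.
Substitute into dV/dt = 0: 0.616(1 - 137/231) = 0.0382P*.
The bracket is 0.407, giving P* = 0.251/0.0382 = 6.57.

V* ≈ 137, P* ≈ 6.57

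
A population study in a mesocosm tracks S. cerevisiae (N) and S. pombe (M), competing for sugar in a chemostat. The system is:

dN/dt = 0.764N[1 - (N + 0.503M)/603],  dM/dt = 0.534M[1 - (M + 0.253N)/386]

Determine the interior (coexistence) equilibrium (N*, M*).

N* ≈ 468, M* ≈ 267

Setting both brackets to zero gives the nullclines N + 0.503M = 603 and 0.253N + M = 386.
Substituting M = 386 - 0.253N into the first: N(1 - 0.503·0.253) = 603 - 0.503·386.
So N* = 409/0.873 = 468, and then M* = 386 - 0.253·468 = 267.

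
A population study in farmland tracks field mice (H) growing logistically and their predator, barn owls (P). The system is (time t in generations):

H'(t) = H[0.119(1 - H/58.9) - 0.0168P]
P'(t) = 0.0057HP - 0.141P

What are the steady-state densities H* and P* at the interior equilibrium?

H* ≈ 24.7, P* ≈ 4.11

From dP/dt = 0 with P > 0: 0.0057H* = 0.141, so H* = 24.7.
Substitute into dH/dt = 0: 0.119(1 - 24.7/58.9) = 0.0168P*.
The bracket is 0.58, giving P* = 0.069/0.0168 = 4.11.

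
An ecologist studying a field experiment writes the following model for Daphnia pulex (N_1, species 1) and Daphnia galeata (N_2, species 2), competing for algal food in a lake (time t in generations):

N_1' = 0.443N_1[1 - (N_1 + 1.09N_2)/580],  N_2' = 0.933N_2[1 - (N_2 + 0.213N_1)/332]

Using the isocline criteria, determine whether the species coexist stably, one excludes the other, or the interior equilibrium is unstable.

Compare the nullcline intercepts: K1/α12 = 580/1.09 = 532 > K2 = 332; K2/α21 = 332/0.213 = 1560 > K1 = 580.
Since both inequalities hold, each species can invade when rare, so the interior equilibrium is stable.

stable coexistence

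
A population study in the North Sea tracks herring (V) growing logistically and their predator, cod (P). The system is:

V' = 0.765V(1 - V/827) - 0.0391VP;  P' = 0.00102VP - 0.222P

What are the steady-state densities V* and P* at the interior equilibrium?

V* ≈ 218, P* ≈ 14.4

From dP/dt = 0 with P > 0: 0.00102V* = 0.222, so V* = 218.
Substitute into dV/dt = 0: 0.765(1 - 218/827) = 0.0391P*.
The bracket is 0.737, giving P* = 0.564/0.0391 = 14.4.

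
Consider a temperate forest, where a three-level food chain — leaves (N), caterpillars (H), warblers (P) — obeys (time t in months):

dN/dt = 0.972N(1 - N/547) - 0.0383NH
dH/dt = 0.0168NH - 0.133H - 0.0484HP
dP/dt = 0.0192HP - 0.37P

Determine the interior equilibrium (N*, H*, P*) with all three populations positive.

N* ≈ 132, H* ≈ 19.3, P* ≈ 42.9

From dP/dt = 0: 0.0192H* = 0.37, so H* = 19.3.
From dN/dt = 0: 0.972(1 - N*/547) = 0.0383·19.3, giving N* = 547·(1 - 0.759) = 132.
From dH/dt = 0: 0.0168·132 - 0.133 = 0.0484P*, so P* = 2.08/0.0484 = 42.9.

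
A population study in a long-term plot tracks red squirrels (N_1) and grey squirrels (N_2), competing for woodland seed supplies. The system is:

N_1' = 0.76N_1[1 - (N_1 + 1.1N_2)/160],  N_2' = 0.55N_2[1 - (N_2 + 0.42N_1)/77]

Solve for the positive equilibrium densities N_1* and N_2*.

Setting both brackets to zero gives the nullclines N_1 + 1.1N_2 = 160 and 0.42N_1 + N_2 = 77.
Substituting N_2 = 77 - 0.42N_1 into the first: N_1(1 - 1.1·0.42) = 160 - 1.1·77.
So N_1* = 75.3/0.538 = 140, and then N_2* = 77 - 0.42·140 = 18.2.

N_1* ≈ 140, N_2* ≈ 18.2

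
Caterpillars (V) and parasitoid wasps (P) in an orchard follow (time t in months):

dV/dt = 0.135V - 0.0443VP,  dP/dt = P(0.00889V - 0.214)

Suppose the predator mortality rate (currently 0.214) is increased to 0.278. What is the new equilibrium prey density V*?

V* ≈ 31.3

At the interior fixed point, setting dP/dt = 0 with P > 0 fixes V* = (predator death rate)/(VP coefficient) — independent of the other coefficients.
With the change, V* = 0.278/0.00889 = 31.3; it rises from 24.1.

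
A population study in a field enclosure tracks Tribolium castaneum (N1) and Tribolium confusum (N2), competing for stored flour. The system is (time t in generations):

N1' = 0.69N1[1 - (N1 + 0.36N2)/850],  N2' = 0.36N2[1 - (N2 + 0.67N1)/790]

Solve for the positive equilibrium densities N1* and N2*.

N1* ≈ 745, N2* ≈ 291

Setting both brackets to zero gives the nullclines N1 + 0.36N2 = 850 and 0.67N1 + N2 = 790.
Substituting N2 = 790 - 0.67N1 into the first: N1(1 - 0.36·0.67) = 850 - 0.36·790.
So N1* = 566/0.759 = 745, and then N2* = 790 - 0.67·745 = 291.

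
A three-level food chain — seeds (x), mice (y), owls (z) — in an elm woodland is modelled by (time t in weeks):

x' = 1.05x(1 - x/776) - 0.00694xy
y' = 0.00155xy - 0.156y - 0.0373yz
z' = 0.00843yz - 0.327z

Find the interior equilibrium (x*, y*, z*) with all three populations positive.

From dz/dt = 0: 0.00843y* = 0.327, so y* = 38.8.
From dx/dt = 0: 1.05(1 - x*/776) = 0.00694·38.8, giving x* = 776·(1 - 0.256) = 577.
From dy/dt = 0: 0.00155·577 - 0.156 = 0.0373z*, so z* = 0.738/0.0373 = 19.8.

x* ≈ 577, y* ≈ 38.8, z* ≈ 19.8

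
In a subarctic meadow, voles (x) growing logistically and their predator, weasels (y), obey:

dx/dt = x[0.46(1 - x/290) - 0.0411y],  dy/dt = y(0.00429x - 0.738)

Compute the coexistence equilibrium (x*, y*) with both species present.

From dy/dt = 0 with y > 0: 0.00429x* = 0.738, so x* = 172.
Substitute into dx/dt = 0: 0.46(1 - 172/290) = 0.0411y*.
The bracket is 0.407, giving y* = 0.187/0.0411 = 4.55.

x* ≈ 172, y* ≈ 4.55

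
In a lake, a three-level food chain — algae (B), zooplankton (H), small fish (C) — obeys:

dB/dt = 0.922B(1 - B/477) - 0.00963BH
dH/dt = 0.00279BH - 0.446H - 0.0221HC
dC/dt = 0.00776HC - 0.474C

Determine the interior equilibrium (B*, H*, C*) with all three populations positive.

B* ≈ 173, H* ≈ 61.1, C* ≈ 1.62

From dC/dt = 0: 0.00776H* = 0.474, so H* = 61.1.
From dB/dt = 0: 0.922(1 - B*/477) = 0.00963·61.1, giving B* = 477·(1 - 0.638) = 173.
From dH/dt = 0: 0.00279·173 - 0.446 = 0.0221C*, so C* = 0.0358/0.0221 = 1.62.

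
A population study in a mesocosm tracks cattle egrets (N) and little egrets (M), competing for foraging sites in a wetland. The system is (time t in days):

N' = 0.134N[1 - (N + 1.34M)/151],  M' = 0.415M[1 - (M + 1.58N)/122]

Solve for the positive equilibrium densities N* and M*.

Setting both brackets to zero gives the nullclines N + 1.34M = 151 and 1.58N + M = 122.
Substituting M = 122 - 1.58N into the first: N(1 - 1.34·1.58) = 151 - 1.34·122.
So N* = -12.5/-1.12 = 11.2, and then M* = 122 - 1.58·11.2 = 104.

N* ≈ 11.2, M* ≈ 104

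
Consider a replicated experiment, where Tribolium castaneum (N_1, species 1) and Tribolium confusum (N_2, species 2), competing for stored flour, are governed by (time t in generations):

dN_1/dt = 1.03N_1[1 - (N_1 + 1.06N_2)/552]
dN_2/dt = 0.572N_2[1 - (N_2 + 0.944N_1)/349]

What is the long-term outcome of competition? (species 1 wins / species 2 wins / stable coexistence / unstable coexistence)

Compare the nullcline intercepts: K1/α12 = 552/1.06 = 521 > K2 = 349; K2/α21 = 349/0.944 = 370 < K1 = 552.
Since the inequalities point opposite ways, species 1 can invade but species 2 cannot.

species 1 excludes species 2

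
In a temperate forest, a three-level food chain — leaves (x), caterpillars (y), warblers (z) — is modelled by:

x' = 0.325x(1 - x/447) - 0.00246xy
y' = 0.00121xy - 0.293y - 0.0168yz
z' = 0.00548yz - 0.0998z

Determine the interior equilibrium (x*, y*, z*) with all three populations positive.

From dz/dt = 0: 0.00548y* = 0.0998, so y* = 18.2.
From dx/dt = 0: 0.325(1 - x*/447) = 0.00246·18.2, giving x* = 447·(1 - 0.138) = 385.
From dy/dt = 0: 0.00121·385 - 0.293 = 0.0168z*, so z* = 0.173/0.0168 = 10.3.

x* ≈ 385, y* ≈ 18.2, z* ≈ 10.3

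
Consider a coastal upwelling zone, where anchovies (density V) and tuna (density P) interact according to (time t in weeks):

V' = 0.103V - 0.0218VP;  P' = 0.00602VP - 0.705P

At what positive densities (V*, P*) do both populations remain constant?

V* ≈ 117, P* ≈ 4.72

Set dP/dt = 0 with P > 0: 0.00602V - 0.705 = 0, so V* = 0.705/0.00602 = 117.
Set dV/dt = 0 with V > 0: 0.103 - 0.0218P = 0, so P* = 0.103/0.0218 = 4.72.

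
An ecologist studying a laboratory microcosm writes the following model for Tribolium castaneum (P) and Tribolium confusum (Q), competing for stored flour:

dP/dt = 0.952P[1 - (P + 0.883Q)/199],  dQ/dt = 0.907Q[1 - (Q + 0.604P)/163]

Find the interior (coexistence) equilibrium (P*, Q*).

Setting both brackets to zero gives the nullclines P + 0.883Q = 199 and 0.604P + Q = 163.
Substituting Q = 163 - 0.604P into the first: P(1 - 0.883·0.604) = 199 - 0.883·163.
So P* = 55.1/0.467 = 118, and then Q* = 163 - 0.604·118 = 91.7.

P* ≈ 118, Q* ≈ 91.7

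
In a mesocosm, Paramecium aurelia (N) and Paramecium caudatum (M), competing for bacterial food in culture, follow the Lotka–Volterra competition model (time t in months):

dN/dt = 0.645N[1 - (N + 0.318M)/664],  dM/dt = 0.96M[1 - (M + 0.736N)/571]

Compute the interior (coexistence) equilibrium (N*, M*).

N* ≈ 630, M* ≈ 107

Setting both brackets to zero gives the nullclines N + 0.318M = 664 and 0.736N + M = 571.
Substituting M = 571 - 0.736N into the first: N(1 - 0.318·0.736) = 664 - 0.318·571.
So N* = 482/0.766 = 630, and then M* = 571 - 0.736·630 = 107.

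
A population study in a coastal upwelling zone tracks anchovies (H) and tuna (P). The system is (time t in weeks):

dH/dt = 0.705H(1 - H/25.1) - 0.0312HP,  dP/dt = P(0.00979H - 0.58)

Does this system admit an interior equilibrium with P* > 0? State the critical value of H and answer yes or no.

Threshold H = 59.2; K < 59.2, so no, the predator goes extinct.

The predator equation gives dP/dt > 0 only when H > 0.58/0.00979 = 59.2.
Without the predator, H → K = 25.1. Since 25.1 < 59.2, the predator cannot invade.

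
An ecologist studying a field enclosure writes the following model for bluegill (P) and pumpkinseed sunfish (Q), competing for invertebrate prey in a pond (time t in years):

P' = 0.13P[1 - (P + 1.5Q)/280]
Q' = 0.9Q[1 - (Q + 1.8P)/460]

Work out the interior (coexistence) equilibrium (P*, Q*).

P* ≈ 241, Q* ≈ 25.9

Setting both brackets to zero gives the nullclines P + 1.5Q = 280 and 1.8P + Q = 460.
Substituting Q = 460 - 1.8P into the first: P(1 - 1.5·1.8) = 280 - 1.5·460.
So P* = -410/-1.7 = 241, and then Q* = 460 - 1.8·241 = 25.9.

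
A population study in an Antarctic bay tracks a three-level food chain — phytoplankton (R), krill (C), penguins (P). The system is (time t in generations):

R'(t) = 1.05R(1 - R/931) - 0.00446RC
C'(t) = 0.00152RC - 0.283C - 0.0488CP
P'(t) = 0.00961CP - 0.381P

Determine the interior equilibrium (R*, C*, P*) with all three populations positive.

R* ≈ 774, C* ≈ 39.6, P* ≈ 18.3

From dP/dt = 0: 0.00961C* = 0.381, so C* = 39.6.
From dR/dt = 0: 1.05(1 - R*/931) = 0.00446·39.6, giving R* = 931·(1 - 0.168) = 774.
From dC/dt = 0: 0.00152·774 - 0.283 = 0.0488P*, so P* = 0.894/0.0488 = 18.3.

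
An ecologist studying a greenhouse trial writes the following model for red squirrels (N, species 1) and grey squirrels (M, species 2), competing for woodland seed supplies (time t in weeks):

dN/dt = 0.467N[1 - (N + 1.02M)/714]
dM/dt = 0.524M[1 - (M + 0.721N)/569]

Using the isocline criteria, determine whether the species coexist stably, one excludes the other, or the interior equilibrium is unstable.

stable coexistence

Compare the nullcline intercepts: K1/α12 = 714/1.02 = 700 > K2 = 569; K2/α21 = 569/0.721 = 789 > K1 = 714.
Since both inequalities hold, each species can invade when rare, so the interior equilibrium is stable.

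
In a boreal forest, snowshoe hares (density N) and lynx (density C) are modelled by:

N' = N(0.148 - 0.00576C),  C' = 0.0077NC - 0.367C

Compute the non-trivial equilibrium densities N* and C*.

N* ≈ 47.7, C* ≈ 25.7

Set dC/dt = 0 with C > 0: 0.0077N - 0.367 = 0, so N* = 0.367/0.0077 = 47.7.
Set dN/dt = 0 with N > 0: 0.148 - 0.00576C = 0, so C* = 0.148/0.00576 = 25.7.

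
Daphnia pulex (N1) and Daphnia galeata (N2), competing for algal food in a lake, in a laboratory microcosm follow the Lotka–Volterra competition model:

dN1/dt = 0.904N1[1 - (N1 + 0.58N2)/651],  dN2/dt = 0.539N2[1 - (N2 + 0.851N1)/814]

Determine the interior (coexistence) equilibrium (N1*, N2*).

N1* ≈ 353, N2* ≈ 513

Setting both brackets to zero gives the nullclines N1 + 0.58N2 = 651 and 0.851N1 + N2 = 814.
Substituting N2 = 814 - 0.851N1 into the first: N1(1 - 0.58·0.851) = 651 - 0.58·814.
So N1* = 179/0.506 = 353, and then N2* = 814 - 0.851·353 = 513.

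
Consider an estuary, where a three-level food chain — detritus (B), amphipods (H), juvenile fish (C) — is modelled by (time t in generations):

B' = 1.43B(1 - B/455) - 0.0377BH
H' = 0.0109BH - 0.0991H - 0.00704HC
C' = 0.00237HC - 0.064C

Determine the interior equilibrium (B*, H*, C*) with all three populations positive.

From dC/dt = 0: 0.00237H* = 0.064, so H* = 27.
From dB/dt = 0: 1.43(1 - B*/455) = 0.0377·27, giving B* = 455·(1 - 0.712) = 131.
From dH/dt = 0: 0.0109·131 - 0.0991 = 0.00704C*, so C* = 1.33/0.00704 = 189.

B* ≈ 131, H* ≈ 27, C* ≈ 189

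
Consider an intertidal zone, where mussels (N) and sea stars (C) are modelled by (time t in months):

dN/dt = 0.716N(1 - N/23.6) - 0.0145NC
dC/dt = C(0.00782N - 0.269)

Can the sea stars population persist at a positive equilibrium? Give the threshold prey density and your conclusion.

Threshold N = 34.4; K < 34.4, so no, the predator goes extinct.

The predator equation gives dC/dt > 0 only when N > 0.269/0.00782 = 34.4.
Without the predator, N → K = 23.6. Since 23.6 < 34.4, the predator cannot invade.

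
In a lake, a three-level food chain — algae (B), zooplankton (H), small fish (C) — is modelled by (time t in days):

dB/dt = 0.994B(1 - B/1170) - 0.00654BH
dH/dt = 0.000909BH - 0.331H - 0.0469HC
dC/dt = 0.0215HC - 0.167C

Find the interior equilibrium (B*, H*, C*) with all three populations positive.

B* ≈ 1110, H* ≈ 7.77, C* ≈ 14.5

From dC/dt = 0: 0.0215H* = 0.167, so H* = 7.77.
From dB/dt = 0: 0.994(1 - B*/1170) = 0.00654·7.77, giving B* = 1170·(1 - 0.0511) = 1110.
From dH/dt = 0: 0.000909·1110 - 0.331 = 0.0469C*, so C* = 0.678/0.0469 = 14.5.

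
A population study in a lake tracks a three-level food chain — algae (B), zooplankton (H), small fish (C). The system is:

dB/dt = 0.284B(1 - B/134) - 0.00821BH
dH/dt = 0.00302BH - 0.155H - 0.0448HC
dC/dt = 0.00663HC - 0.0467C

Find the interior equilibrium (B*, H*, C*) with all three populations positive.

B* ≈ 107, H* ≈ 7.04, C* ≈ 3.73

From dC/dt = 0: 0.00663H* = 0.0467, so H* = 7.04.
From dB/dt = 0: 0.284(1 - B*/134) = 0.00821·7.04, giving B* = 134·(1 - 0.204) = 107.
From dH/dt = 0: 0.00302·107 - 0.155 = 0.0448C*, so C* = 0.167/0.0448 = 3.73.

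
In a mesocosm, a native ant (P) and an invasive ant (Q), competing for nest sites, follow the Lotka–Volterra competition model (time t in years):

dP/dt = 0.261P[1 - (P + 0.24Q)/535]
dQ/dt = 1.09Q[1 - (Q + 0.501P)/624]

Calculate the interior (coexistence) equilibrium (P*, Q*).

P* ≈ 438, Q* ≈ 405

Setting both brackets to zero gives the nullclines P + 0.24Q = 535 and 0.501P + Q = 624.
Substituting Q = 624 - 0.501P into the first: P(1 - 0.24·0.501) = 535 - 0.24·624.
So P* = 385/0.88 = 438, and then Q* = 624 - 0.501·438 = 405.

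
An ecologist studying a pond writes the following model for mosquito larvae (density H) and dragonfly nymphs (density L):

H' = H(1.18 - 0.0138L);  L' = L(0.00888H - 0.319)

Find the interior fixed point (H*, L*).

Set dL/dt = 0 with L > 0: 0.00888H - 0.319 = 0, so H* = 0.319/0.00888 = 35.9.
Set dH/dt = 0 with H > 0: 1.18 - 0.0138L = 0, so L* = 1.18/0.0138 = 85.5.

H* ≈ 35.9, L* ≈ 85.5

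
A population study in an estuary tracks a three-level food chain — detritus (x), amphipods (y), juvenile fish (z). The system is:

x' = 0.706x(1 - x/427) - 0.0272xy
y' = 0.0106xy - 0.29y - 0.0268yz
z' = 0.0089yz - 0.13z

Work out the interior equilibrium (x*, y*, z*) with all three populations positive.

x* ≈ 187, y* ≈ 14.6, z* ≈ 63

From dz/dt = 0: 0.0089y* = 0.13, so y* = 14.6.
From dx/dt = 0: 0.706(1 - x*/427) = 0.0272·14.6, giving x* = 427·(1 - 0.563) = 187.
From dy/dt = 0: 0.0106·187 - 0.29 = 0.0268z*, so z* = 1.69/0.0268 = 63.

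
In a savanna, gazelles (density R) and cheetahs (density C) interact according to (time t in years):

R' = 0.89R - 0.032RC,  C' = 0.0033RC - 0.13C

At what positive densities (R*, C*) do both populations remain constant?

R* ≈ 39.4, C* ≈ 27.8

Set dC/dt = 0 with C > 0: 0.0033R - 0.13 = 0, so R* = 0.13/0.0033 = 39.4.
Set dR/dt = 0 with R > 0: 0.89 - 0.032C = 0, so C* = 0.89/0.032 = 27.8.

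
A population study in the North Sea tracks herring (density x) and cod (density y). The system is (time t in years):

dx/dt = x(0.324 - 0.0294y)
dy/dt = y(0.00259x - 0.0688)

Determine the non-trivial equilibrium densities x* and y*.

Set dy/dt = 0 with y > 0: 0.00259x - 0.0688 = 0, so x* = 0.0688/0.00259 = 26.6.
Set dx/dt = 0 with x > 0: 0.324 - 0.0294y = 0, so y* = 0.324/0.0294 = 11.

x* ≈ 26.6, y* ≈ 11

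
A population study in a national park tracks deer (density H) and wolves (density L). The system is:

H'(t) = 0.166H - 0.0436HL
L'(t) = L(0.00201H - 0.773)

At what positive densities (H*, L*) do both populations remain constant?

Set dL/dt = 0 with L > 0: 0.00201H - 0.773 = 0, so H* = 0.773/0.00201 = 385.
Set dH/dt = 0 with H > 0: 0.166 - 0.0436L = 0, so L* = 0.166/0.0436 = 3.81.

H* ≈ 385, L* ≈ 3.81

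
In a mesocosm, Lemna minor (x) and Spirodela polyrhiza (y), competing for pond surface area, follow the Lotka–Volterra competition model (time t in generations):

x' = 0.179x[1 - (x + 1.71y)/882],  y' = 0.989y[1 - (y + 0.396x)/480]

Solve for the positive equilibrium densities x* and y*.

x* ≈ 190, y* ≈ 405

Setting both brackets to zero gives the nullclines x + 1.71y = 882 and 0.396x + y = 480.
Substituting y = 480 - 0.396x into the first: x(1 - 1.71·0.396) = 882 - 1.71·480.
So x* = 61.2/0.323 = 190, and then y* = 480 - 0.396·190 = 405.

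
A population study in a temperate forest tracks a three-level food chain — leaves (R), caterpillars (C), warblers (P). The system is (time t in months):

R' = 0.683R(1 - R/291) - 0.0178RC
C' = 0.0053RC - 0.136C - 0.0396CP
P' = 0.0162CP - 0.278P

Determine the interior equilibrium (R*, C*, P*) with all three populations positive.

From dP/dt = 0: 0.0162C* = 0.278, so C* = 17.2.
From dR/dt = 0: 0.683(1 - R*/291) = 0.0178·17.2, giving R* = 291·(1 - 0.447) = 161.
From dC/dt = 0: 0.0053·161 - 0.136 = 0.0396P*, so P* = 0.717/0.0396 = 18.1.

R* ≈ 161, C* ≈ 17.2, P* ≈ 18.1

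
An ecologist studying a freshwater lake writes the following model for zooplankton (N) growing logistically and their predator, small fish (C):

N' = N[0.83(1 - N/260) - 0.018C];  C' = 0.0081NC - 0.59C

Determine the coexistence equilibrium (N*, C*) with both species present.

N* ≈ 72.8, C* ≈ 33.2

From dC/dt = 0 with C > 0: 0.0081N* = 0.59, so N* = 72.8.
Substitute into dN/dt = 0: 0.83(1 - 72.8/260) = 0.018C*.
The bracket is 0.72, giving C* = 0.597/0.018 = 33.2.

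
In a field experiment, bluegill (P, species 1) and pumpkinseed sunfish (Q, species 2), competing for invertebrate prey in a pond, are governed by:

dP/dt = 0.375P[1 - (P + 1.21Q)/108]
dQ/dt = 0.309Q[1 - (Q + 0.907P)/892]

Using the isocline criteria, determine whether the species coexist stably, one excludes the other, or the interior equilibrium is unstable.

Compare the nullcline intercepts: K1/α12 = 108/1.21 = 89.3 < K2 = 892; K2/α21 = 892/0.907 = 983 > K1 = 108.
Since the inequalities point opposite ways, species 2 can invade but species 1 cannot.

species 2 excludes species 1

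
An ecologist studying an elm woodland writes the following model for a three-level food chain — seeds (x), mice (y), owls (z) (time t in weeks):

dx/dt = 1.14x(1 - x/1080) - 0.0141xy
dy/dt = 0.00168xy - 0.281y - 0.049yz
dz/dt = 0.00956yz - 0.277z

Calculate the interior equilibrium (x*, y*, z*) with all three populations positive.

x* ≈ 693, y* ≈ 29, z* ≈ 18

From dz/dt = 0: 0.00956y* = 0.277, so y* = 29.
From dx/dt = 0: 1.14(1 - x*/1080) = 0.0141·29, giving x* = 1080·(1 - 0.358) = 693.
From dy/dt = 0: 0.00168·693 - 0.281 = 0.049z*, so z* = 0.883/0.049 = 18.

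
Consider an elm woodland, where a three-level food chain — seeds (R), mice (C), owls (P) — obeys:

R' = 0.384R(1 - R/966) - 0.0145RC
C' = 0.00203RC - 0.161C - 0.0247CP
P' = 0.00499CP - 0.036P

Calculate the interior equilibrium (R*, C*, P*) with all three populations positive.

From dP/dt = 0: 0.00499C* = 0.036, so C* = 7.21.
From dR/dt = 0: 0.384(1 - R*/966) = 0.0145·7.21, giving R* = 966·(1 - 0.272) = 703.
From dC/dt = 0: 0.00203·703 - 0.161 = 0.0247P*, so P* = 1.27/0.0247 = 51.2.

R* ≈ 703, C* ≈ 7.21, P* ≈ 51.2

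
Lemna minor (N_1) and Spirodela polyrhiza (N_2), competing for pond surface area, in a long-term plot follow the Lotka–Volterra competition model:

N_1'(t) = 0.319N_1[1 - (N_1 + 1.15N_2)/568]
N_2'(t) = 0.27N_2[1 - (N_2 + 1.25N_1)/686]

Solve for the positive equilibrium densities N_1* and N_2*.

N_1* ≈ 505, N_2* ≈ 54.9

Setting both brackets to zero gives the nullclines N_1 + 1.15N_2 = 568 and 1.25N_1 + N_2 = 686.
Substituting N_2 = 686 - 1.25N_1 into the first: N_1(1 - 1.15·1.25) = 568 - 1.15·686.
So N_1* = -221/-0.438 = 505, and then N_2* = 686 - 1.25·505 = 54.9.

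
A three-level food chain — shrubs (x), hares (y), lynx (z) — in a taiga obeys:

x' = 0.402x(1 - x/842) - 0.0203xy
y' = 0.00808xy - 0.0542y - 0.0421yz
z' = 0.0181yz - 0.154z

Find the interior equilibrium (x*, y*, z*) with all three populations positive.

From dz/dt = 0: 0.0181y* = 0.154, so y* = 8.51.
From dx/dt = 0: 0.402(1 - x*/842) = 0.0203·8.51, giving x* = 842·(1 - 0.43) = 480.
From dy/dt = 0: 0.00808·480 - 0.0542 = 0.0421z*, so z* = 3.83/0.0421 = 90.9.

x* ≈ 480, y* ≈ 8.51, z* ≈ 90.9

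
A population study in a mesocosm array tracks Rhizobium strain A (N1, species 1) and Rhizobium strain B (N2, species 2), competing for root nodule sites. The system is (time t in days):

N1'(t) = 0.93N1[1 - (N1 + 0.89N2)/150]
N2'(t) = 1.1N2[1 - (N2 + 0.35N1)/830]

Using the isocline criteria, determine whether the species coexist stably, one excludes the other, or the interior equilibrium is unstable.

species 2 excludes species 1

Compare the nullcline intercepts: K1/α12 = 150/0.89 = 169 < K2 = 830; K2/α21 = 830/0.35 = 2370 > K1 = 150.
Since the inequalities point opposite ways, species 2 can invade but species 1 cannot.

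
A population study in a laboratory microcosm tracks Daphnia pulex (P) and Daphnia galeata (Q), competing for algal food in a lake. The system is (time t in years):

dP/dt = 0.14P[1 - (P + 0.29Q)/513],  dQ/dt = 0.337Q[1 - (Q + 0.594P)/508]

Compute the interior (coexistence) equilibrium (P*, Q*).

P* ≈ 442, Q* ≈ 246

Setting both brackets to zero gives the nullclines P + 0.29Q = 513 and 0.594P + Q = 508.
Substituting Q = 508 - 0.594P into the first: P(1 - 0.29·0.594) = 513 - 0.29·508.
So P* = 366/0.828 = 442, and then Q* = 508 - 0.594·442 = 246.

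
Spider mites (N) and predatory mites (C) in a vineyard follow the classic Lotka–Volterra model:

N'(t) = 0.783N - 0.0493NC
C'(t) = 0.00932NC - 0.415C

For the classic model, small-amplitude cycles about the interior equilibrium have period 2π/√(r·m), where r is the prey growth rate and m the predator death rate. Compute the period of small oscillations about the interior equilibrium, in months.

Here r = 0.783 and m = 0.415, so r·m = 0.325.
ω = √0.325 = 0.57 per month, hence T = 2π/ω ≈ 11 months.

T ≈ 11 months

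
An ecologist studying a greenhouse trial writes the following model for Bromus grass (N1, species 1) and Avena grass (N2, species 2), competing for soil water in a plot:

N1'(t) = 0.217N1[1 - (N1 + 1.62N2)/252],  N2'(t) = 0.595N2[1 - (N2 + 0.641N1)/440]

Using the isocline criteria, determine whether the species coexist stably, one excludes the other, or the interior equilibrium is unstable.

species 2 excludes species 1

Compare the nullcline intercepts: K1/α12 = 252/1.62 = 156 < K2 = 440; K2/α21 = 440/0.641 = 686 > K1 = 252.
Since the inequalities point opposite ways, species 2 can invade but species 1 cannot.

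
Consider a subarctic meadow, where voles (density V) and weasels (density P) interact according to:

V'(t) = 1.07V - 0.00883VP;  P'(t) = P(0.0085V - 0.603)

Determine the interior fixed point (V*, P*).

V* ≈ 70.9, P* ≈ 121

Set dP/dt = 0 with P > 0: 0.0085V - 0.603 = 0, so V* = 0.603/0.0085 = 70.9.
Set dV/dt = 0 with V > 0: 1.07 - 0.00883P = 0, so P* = 1.07/0.00883 = 121.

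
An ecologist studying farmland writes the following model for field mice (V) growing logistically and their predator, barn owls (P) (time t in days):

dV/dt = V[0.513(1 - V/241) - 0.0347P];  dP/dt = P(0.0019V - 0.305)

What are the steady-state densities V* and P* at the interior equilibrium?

V* ≈ 161, P* ≈ 4.94

From dP/dt = 0 with P > 0: 0.0019V* = 0.305, so V* = 161.
Substitute into dV/dt = 0: 0.513(1 - 161/241) = 0.0347P*.
The bracket is 0.334, giving P* = 0.171/0.0347 = 4.94.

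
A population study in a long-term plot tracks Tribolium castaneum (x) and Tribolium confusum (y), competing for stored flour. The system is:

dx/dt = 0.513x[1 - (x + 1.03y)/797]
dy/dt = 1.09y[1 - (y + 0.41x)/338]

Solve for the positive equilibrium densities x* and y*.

x* ≈ 777, y* ≈ 19.4

Setting both brackets to zero gives the nullclines x + 1.03y = 797 and 0.41x + y = 338.
Substituting y = 338 - 0.41x into the first: x(1 - 1.03·0.41) = 797 - 1.03·338.
So x* = 449/0.578 = 777, and then y* = 338 - 0.41·777 = 19.4.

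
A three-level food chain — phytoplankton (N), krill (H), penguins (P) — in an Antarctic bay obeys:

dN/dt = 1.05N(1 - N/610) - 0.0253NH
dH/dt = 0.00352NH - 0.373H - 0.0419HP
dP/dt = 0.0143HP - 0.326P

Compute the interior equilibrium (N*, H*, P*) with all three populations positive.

N* ≈ 275, H* ≈ 22.8, P* ≈ 14.2

From dP/dt = 0: 0.0143H* = 0.326, so H* = 22.8.
From dN/dt = 0: 1.05(1 - N*/610) = 0.0253·22.8, giving N* = 610·(1 - 0.549) = 275.
From dH/dt = 0: 0.00352·275 - 0.373 = 0.0419P*, so P* = 0.595/0.0419 = 14.2.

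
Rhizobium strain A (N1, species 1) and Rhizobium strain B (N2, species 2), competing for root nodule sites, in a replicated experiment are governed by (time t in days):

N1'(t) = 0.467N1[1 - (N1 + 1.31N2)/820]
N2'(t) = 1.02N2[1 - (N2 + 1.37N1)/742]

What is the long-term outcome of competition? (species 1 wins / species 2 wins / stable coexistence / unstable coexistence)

unstable coexistence (outcome depends on initial conditions)

Compare the nullcline intercepts: K1/α12 = 820/1.31 = 626 < K2 = 742; K2/α21 = 742/1.37 = 542 < K1 = 820.
Since both are reversed, neither can invade when rare; the interior point is a saddle.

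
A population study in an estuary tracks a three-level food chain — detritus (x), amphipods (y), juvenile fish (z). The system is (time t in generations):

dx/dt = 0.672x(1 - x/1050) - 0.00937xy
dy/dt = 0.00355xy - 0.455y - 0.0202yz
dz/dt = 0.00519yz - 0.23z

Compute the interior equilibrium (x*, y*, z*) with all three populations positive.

From dz/dt = 0: 0.00519y* = 0.23, so y* = 44.3.
From dx/dt = 0: 0.672(1 - x*/1050) = 0.00937·44.3, giving x* = 1050·(1 - 0.618) = 401.
From dy/dt = 0: 0.00355·401 - 0.455 = 0.0202z*, so z* = 0.969/0.0202 = 48.

x* ≈ 401, y* ≈ 44.3, z* ≈ 48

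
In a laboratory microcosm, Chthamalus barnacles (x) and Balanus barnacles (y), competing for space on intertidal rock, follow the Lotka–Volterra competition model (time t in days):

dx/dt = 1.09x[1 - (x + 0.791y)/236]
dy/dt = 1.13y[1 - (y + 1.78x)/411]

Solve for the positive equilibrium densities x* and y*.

Setting both brackets to zero gives the nullclines x + 0.791y = 236 and 1.78x + y = 411.
Substituting y = 411 - 1.78x into the first: x(1 - 0.791·1.78) = 236 - 0.791·411.
So x* = -89.1/-0.408 = 218, and then y* = 411 - 1.78·218 = 22.3.

x* ≈ 218, y* ≈ 22.3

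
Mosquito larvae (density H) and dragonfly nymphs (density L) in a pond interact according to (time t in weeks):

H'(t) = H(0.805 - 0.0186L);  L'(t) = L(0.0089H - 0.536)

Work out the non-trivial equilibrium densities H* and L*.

H* ≈ 60.2, L* ≈ 43.3

Set dL/dt = 0 with L > 0: 0.0089H - 0.536 = 0, so H* = 0.536/0.0089 = 60.2.
Set dH/dt = 0 with H > 0: 0.805 - 0.0186L = 0, so L* = 0.805/0.0186 = 43.3.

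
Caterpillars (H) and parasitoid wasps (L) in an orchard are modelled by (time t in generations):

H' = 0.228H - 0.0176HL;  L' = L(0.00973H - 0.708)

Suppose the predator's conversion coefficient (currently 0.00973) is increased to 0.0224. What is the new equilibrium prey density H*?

H* ≈ 31.6

At the interior fixed point, setting dL/dt = 0 with L > 0 fixes H* = (predator death rate)/(HL coefficient) — independent of the other coefficients.
With the change, H* = 0.708/0.0224 = 31.6; it falls from 72.8.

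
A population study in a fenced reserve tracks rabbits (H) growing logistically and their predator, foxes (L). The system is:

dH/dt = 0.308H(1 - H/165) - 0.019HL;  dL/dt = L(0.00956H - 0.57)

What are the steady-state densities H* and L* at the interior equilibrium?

From dL/dt = 0 with L > 0: 0.00956H* = 0.57, so H* = 59.6.
Substitute into dH/dt = 0: 0.308(1 - 59.6/165) = 0.019L*.
The bracket is 0.639, giving L* = 0.197/0.019 = 10.4.

H* ≈ 59.6, L* ≈ 10.4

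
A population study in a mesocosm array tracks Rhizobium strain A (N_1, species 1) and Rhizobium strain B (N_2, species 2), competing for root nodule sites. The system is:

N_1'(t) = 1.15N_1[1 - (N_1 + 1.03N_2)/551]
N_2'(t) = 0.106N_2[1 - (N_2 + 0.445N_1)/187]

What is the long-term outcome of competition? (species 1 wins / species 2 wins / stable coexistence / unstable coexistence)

species 1 excludes species 2

Compare the nullcline intercepts: K1/α12 = 551/1.03 = 535 > K2 = 187; K2/α21 = 187/0.445 = 420 < K1 = 551.
Since the inequalities point opposite ways, species 1 can invade but species 2 cannot.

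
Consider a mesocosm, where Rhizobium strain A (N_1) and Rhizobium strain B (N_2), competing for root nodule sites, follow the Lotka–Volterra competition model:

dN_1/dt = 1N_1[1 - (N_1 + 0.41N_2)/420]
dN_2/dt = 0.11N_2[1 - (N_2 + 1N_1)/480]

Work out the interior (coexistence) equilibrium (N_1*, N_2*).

Setting both brackets to zero gives the nullclines N_1 + 0.41N_2 = 420 and 1N_1 + N_2 = 480.
Substituting N_2 = 480 - 1N_1 into the first: N_1(1 - 0.41·1) = 420 - 0.41·480.
So N_1* = 223/0.59 = 378, and then N_2* = 480 - 1·378 = 102.

N_1* ≈ 378, N_2* ≈ 102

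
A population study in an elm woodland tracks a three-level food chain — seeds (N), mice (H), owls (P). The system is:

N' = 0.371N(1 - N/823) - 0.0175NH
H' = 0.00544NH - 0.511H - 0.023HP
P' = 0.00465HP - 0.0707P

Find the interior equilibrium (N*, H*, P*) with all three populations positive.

N* ≈ 233, H* ≈ 15.2, P* ≈ 32.8

From dP/dt = 0: 0.00465H* = 0.0707, so H* = 15.2.
From dN/dt = 0: 0.371(1 - N*/823) = 0.0175·15.2, giving N* = 823·(1 - 0.717) = 233.
From dH/dt = 0: 0.00544·233 - 0.511 = 0.023P*, so P* = 0.755/0.023 = 32.8.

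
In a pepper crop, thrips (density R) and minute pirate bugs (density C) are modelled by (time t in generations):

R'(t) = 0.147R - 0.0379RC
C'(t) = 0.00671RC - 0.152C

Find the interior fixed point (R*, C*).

Set dC/dt = 0 with C > 0: 0.00671R - 0.152 = 0, so R* = 0.152/0.00671 = 22.7.
Set dR/dt = 0 with R > 0: 0.147 - 0.0379C = 0, so C* = 0.147/0.0379 = 3.88.

R* ≈ 22.7, C* ≈ 3.88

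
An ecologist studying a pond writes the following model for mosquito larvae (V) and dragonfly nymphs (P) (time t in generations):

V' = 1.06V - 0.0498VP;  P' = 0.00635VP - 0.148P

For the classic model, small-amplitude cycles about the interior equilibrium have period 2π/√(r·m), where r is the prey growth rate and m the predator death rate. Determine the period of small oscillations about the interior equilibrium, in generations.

Here r = 1.06 and m = 0.148, so r·m = 0.157.
ω = √0.157 = 0.396 per generation, hence T = 2π/ω ≈ 15.9 generations.

T ≈ 15.9 generations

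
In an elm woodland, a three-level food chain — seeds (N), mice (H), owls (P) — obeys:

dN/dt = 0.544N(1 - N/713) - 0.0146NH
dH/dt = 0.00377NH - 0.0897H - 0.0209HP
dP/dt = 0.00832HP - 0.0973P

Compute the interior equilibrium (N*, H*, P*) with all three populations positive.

From dP/dt = 0: 0.00832H* = 0.0973, so H* = 11.7.
From dN/dt = 0: 0.544(1 - N*/713) = 0.0146·11.7, giving N* = 713·(1 - 0.314) = 489.
From dH/dt = 0: 0.00377·489 - 0.0897 = 0.0209P*, so P* = 1.75/0.0209 = 84.

N* ≈ 489, H* ≈ 11.7, P* ≈ 84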